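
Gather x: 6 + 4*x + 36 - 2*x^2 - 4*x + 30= 72 - 2*x^2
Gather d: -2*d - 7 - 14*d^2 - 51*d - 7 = -14*d^2 - 53*d - 14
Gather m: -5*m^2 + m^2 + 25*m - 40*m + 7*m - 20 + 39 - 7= -4*m^2 - 8*m + 12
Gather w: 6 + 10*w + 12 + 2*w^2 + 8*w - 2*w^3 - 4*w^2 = -2*w^3 - 2*w^2 + 18*w + 18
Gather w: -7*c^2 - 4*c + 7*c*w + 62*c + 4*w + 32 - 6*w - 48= -7*c^2 + 58*c + w*(7*c - 2) - 16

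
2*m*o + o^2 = o*(2*m + o)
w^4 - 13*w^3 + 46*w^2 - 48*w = w*(w - 8)*(w - 3)*(w - 2)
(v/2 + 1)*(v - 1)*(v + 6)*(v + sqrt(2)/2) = v^4/2 + sqrt(2)*v^3/4 + 7*v^3/2 + 2*v^2 + 7*sqrt(2)*v^2/4 - 6*v + sqrt(2)*v - 3*sqrt(2)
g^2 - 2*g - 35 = (g - 7)*(g + 5)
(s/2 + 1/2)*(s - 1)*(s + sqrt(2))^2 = s^4/2 + sqrt(2)*s^3 + s^2/2 - sqrt(2)*s - 1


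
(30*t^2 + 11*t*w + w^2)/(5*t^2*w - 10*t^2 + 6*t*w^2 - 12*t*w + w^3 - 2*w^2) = (6*t + w)/(t*w - 2*t + w^2 - 2*w)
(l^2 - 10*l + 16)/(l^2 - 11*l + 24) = (l - 2)/(l - 3)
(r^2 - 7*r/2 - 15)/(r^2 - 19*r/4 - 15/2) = 2*(2*r + 5)/(4*r + 5)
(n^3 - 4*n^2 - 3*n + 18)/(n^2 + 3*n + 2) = (n^2 - 6*n + 9)/(n + 1)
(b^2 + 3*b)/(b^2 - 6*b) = (b + 3)/(b - 6)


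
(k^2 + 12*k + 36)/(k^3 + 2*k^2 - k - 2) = (k^2 + 12*k + 36)/(k^3 + 2*k^2 - k - 2)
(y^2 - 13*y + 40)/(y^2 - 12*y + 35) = (y - 8)/(y - 7)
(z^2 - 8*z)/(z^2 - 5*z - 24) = z/(z + 3)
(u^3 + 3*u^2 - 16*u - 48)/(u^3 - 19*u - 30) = (u^2 - 16)/(u^2 - 3*u - 10)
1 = 1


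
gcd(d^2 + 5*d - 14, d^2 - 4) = d - 2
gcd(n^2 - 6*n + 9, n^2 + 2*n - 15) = n - 3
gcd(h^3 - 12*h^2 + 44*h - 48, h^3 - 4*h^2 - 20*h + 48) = h^2 - 8*h + 12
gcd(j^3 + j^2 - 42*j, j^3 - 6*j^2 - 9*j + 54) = j - 6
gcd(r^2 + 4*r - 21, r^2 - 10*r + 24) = 1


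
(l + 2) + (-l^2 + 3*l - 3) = -l^2 + 4*l - 1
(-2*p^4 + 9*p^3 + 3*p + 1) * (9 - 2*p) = 4*p^5 - 36*p^4 + 81*p^3 - 6*p^2 + 25*p + 9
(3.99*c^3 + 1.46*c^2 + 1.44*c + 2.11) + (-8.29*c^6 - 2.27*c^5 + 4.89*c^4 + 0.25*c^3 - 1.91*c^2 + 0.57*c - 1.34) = -8.29*c^6 - 2.27*c^5 + 4.89*c^4 + 4.24*c^3 - 0.45*c^2 + 2.01*c + 0.77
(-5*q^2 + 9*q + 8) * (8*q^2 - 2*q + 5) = -40*q^4 + 82*q^3 + 21*q^2 + 29*q + 40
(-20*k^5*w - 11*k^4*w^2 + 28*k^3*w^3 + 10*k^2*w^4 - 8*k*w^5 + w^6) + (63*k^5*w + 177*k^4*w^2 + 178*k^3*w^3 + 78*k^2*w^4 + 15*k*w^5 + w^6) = 43*k^5*w + 166*k^4*w^2 + 206*k^3*w^3 + 88*k^2*w^4 + 7*k*w^5 + 2*w^6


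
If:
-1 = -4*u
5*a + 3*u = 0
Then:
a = -3/20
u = 1/4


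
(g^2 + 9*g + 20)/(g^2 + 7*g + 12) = (g + 5)/(g + 3)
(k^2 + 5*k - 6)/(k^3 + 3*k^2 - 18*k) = (k - 1)/(k*(k - 3))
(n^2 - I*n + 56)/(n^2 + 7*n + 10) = (n^2 - I*n + 56)/(n^2 + 7*n + 10)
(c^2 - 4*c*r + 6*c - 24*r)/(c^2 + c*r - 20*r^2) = (c + 6)/(c + 5*r)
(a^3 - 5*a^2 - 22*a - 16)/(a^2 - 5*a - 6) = (a^2 - 6*a - 16)/(a - 6)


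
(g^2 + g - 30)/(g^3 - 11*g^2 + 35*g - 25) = (g + 6)/(g^2 - 6*g + 5)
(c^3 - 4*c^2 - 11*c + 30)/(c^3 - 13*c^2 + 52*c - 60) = (c + 3)/(c - 6)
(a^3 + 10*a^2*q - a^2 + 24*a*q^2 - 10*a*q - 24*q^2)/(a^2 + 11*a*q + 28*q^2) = (a^2 + 6*a*q - a - 6*q)/(a + 7*q)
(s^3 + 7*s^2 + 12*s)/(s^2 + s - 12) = s*(s + 3)/(s - 3)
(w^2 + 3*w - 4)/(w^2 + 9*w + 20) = (w - 1)/(w + 5)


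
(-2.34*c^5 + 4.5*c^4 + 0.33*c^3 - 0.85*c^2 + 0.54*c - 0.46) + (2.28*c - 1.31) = -2.34*c^5 + 4.5*c^4 + 0.33*c^3 - 0.85*c^2 + 2.82*c - 1.77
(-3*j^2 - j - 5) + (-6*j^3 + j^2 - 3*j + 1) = -6*j^3 - 2*j^2 - 4*j - 4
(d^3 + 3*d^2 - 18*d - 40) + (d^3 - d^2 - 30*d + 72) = 2*d^3 + 2*d^2 - 48*d + 32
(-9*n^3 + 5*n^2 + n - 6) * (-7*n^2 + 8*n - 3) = 63*n^5 - 107*n^4 + 60*n^3 + 35*n^2 - 51*n + 18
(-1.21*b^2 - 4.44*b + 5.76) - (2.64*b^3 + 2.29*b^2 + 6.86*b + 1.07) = -2.64*b^3 - 3.5*b^2 - 11.3*b + 4.69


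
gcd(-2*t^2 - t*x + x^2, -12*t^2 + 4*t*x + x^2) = -2*t + x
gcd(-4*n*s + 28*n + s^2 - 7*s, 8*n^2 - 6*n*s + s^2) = -4*n + s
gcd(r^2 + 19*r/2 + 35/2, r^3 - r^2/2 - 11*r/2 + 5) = r + 5/2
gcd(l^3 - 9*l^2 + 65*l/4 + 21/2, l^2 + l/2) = l + 1/2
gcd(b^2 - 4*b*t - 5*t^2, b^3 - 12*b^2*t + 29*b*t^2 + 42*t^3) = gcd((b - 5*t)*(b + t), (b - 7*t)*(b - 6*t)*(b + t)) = b + t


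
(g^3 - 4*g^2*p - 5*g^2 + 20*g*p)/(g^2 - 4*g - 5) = g*(g - 4*p)/(g + 1)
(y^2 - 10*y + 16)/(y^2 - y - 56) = (y - 2)/(y + 7)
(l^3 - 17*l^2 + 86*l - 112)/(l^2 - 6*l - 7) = (l^2 - 10*l + 16)/(l + 1)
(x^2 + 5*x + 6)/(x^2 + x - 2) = (x + 3)/(x - 1)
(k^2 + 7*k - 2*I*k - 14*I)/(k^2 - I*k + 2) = (k + 7)/(k + I)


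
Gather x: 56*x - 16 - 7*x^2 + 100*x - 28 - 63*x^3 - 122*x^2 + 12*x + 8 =-63*x^3 - 129*x^2 + 168*x - 36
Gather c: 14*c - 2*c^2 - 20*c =-2*c^2 - 6*c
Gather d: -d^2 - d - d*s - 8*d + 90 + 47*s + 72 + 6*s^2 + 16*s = -d^2 + d*(-s - 9) + 6*s^2 + 63*s + 162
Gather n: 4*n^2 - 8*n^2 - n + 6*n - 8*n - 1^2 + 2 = -4*n^2 - 3*n + 1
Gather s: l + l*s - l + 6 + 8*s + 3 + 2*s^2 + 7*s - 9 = 2*s^2 + s*(l + 15)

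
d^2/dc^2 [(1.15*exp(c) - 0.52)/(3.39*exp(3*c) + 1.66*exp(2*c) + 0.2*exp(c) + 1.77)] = (52.86366*exp(6*c) - 34.368498*exp(5*c) - 32.138588*exp(4*c) - 96.523053*exp(3*c) + 7.289904*exp(2*c) + 5.683556*exp(c) + 3.786915)*exp(c)/(38.958219*exp(9*c) + 57.230658*exp(8*c) + 34.919712*exp(7*c) + 72.350227*exp(6*c) + 61.823148*exp(5*c) + 22.031796*exp(4*c) + 35.395433*exp(3*c) + 15.814242*exp(2*c) + 1.87974*exp(c) + 5.545233)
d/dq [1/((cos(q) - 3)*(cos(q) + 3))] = sin(2*q)/((cos(q) - 3)^2*(cos(q) + 3)^2)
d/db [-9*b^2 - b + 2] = -18*b - 1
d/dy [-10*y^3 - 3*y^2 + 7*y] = -30*y^2 - 6*y + 7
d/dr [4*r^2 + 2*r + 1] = 8*r + 2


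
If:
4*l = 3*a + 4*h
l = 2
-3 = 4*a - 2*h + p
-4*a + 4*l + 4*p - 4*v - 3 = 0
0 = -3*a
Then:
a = 0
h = 2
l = 2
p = 1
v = 9/4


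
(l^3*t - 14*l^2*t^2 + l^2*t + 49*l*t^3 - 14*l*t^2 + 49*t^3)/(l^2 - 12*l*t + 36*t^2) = t*(l^3 - 14*l^2*t + l^2 + 49*l*t^2 - 14*l*t + 49*t^2)/(l^2 - 12*l*t + 36*t^2)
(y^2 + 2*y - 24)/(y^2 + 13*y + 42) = (y - 4)/(y + 7)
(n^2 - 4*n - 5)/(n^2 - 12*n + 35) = (n + 1)/(n - 7)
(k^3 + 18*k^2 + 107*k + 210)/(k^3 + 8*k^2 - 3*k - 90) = (k + 7)/(k - 3)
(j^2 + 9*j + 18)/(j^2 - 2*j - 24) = (j^2 + 9*j + 18)/(j^2 - 2*j - 24)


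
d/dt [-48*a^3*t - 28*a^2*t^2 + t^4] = -48*a^3 - 56*a^2*t + 4*t^3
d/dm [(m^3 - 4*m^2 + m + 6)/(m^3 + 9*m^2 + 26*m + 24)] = (13*m^4 + 50*m^3 - 59*m^2 - 300*m - 132)/(m^6 + 18*m^5 + 133*m^4 + 516*m^3 + 1108*m^2 + 1248*m + 576)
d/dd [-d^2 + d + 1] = 1 - 2*d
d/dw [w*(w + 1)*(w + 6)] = 3*w^2 + 14*w + 6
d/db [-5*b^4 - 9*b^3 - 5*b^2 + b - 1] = -20*b^3 - 27*b^2 - 10*b + 1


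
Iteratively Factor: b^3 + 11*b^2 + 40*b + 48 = (b + 3)*(b^2 + 8*b + 16) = (b + 3)*(b + 4)*(b + 4)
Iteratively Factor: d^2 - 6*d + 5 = (d - 5)*(d - 1)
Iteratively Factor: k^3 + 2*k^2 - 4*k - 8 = (k - 2)*(k^2 + 4*k + 4) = (k - 2)*(k + 2)*(k + 2)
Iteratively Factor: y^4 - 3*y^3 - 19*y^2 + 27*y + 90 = (y + 3)*(y^3 - 6*y^2 - y + 30) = (y - 3)*(y + 3)*(y^2 - 3*y - 10) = (y - 3)*(y + 2)*(y + 3)*(y - 5)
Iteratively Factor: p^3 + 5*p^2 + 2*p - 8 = (p + 4)*(p^2 + p - 2) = (p + 2)*(p + 4)*(p - 1)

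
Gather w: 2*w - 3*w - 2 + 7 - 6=-w - 1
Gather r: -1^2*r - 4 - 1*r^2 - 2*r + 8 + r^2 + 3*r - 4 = 0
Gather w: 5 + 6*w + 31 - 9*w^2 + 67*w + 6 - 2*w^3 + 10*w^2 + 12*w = -2*w^3 + w^2 + 85*w + 42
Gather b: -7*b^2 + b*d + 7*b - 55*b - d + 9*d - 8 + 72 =-7*b^2 + b*(d - 48) + 8*d + 64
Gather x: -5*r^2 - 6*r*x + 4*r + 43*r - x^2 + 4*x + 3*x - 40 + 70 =-5*r^2 + 47*r - x^2 + x*(7 - 6*r) + 30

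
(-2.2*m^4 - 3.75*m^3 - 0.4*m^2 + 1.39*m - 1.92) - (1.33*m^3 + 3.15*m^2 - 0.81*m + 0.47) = -2.2*m^4 - 5.08*m^3 - 3.55*m^2 + 2.2*m - 2.39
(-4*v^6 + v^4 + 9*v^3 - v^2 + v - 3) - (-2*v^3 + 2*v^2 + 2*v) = -4*v^6 + v^4 + 11*v^3 - 3*v^2 - v - 3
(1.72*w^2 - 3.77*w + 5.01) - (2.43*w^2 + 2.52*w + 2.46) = -0.71*w^2 - 6.29*w + 2.55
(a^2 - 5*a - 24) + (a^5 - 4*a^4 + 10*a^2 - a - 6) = a^5 - 4*a^4 + 11*a^2 - 6*a - 30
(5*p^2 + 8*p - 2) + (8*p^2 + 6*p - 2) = 13*p^2 + 14*p - 4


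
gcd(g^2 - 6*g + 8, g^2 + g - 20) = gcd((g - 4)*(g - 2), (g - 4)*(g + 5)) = g - 4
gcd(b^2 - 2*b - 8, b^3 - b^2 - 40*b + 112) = b - 4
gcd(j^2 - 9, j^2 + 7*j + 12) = j + 3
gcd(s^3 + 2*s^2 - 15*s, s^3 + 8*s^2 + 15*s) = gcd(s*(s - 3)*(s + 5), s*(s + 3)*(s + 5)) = s^2 + 5*s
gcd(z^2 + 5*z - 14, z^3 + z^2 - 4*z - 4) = z - 2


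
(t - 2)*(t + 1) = t^2 - t - 2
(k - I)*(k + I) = k^2 + 1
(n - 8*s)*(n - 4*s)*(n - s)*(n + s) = n^4 - 12*n^3*s + 31*n^2*s^2 + 12*n*s^3 - 32*s^4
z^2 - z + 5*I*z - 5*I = (z - 1)*(z + 5*I)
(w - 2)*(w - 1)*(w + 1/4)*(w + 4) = w^4 + 5*w^3/4 - 39*w^2/4 + 11*w/2 + 2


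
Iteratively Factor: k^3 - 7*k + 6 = (k - 2)*(k^2 + 2*k - 3) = (k - 2)*(k + 3)*(k - 1)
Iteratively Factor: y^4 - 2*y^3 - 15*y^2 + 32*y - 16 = (y + 4)*(y^3 - 6*y^2 + 9*y - 4) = (y - 4)*(y + 4)*(y^2 - 2*y + 1) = (y - 4)*(y - 1)*(y + 4)*(y - 1)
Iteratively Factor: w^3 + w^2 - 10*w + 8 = (w + 4)*(w^2 - 3*w + 2) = (w - 2)*(w + 4)*(w - 1)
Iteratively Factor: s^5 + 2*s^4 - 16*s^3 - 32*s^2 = (s)*(s^4 + 2*s^3 - 16*s^2 - 32*s) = s*(s + 4)*(s^3 - 2*s^2 - 8*s) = s*(s + 2)*(s + 4)*(s^2 - 4*s) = s*(s - 4)*(s + 2)*(s + 4)*(s)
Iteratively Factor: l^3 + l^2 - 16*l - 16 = (l + 4)*(l^2 - 3*l - 4) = (l + 1)*(l + 4)*(l - 4)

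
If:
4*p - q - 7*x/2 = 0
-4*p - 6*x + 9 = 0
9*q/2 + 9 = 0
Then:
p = 39/76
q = -2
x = 22/19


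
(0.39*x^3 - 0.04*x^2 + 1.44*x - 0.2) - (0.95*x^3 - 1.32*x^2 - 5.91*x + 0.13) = -0.56*x^3 + 1.28*x^2 + 7.35*x - 0.33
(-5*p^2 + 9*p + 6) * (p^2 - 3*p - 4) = -5*p^4 + 24*p^3 - p^2 - 54*p - 24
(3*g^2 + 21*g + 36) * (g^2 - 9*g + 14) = 3*g^4 - 6*g^3 - 111*g^2 - 30*g + 504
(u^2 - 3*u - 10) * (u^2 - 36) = u^4 - 3*u^3 - 46*u^2 + 108*u + 360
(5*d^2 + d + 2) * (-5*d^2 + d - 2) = -25*d^4 - 19*d^2 - 4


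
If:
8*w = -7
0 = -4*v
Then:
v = 0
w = -7/8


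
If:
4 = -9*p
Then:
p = -4/9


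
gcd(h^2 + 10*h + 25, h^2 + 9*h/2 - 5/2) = h + 5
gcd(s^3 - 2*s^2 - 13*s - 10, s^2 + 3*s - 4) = 1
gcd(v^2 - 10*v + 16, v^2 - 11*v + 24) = v - 8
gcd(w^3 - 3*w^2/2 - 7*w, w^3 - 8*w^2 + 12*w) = w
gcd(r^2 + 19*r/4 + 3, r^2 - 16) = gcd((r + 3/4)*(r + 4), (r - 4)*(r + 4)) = r + 4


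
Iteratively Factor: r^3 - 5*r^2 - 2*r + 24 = (r - 3)*(r^2 - 2*r - 8) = (r - 4)*(r - 3)*(r + 2)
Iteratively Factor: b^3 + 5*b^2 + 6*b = (b)*(b^2 + 5*b + 6) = b*(b + 2)*(b + 3)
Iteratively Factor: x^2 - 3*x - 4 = (x - 4)*(x + 1)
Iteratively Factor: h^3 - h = (h + 1)*(h^2 - h) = (h - 1)*(h + 1)*(h)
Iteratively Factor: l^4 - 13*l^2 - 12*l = (l - 4)*(l^3 + 4*l^2 + 3*l) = l*(l - 4)*(l^2 + 4*l + 3) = l*(l - 4)*(l + 1)*(l + 3)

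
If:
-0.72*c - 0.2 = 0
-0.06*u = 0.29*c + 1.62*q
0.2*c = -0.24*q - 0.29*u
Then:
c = -0.28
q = 0.04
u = 0.16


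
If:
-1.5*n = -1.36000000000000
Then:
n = 0.91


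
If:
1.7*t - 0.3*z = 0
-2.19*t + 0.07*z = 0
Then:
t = 0.00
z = 0.00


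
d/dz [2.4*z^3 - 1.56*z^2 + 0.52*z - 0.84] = 7.2*z^2 - 3.12*z + 0.52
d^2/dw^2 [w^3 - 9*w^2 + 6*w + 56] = 6*w - 18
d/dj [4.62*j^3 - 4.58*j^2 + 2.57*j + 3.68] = 13.86*j^2 - 9.16*j + 2.57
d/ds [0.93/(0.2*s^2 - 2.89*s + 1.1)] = (2.6877 - 0.372*s)/(0.2*s^2 - 2.89*s + 1.1)^2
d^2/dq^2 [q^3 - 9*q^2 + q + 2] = 6*q - 18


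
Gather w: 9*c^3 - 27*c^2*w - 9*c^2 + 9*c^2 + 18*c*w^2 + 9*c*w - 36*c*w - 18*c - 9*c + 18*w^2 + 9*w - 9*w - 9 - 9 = 9*c^3 - 27*c + w^2*(18*c + 18) + w*(-27*c^2 - 27*c) - 18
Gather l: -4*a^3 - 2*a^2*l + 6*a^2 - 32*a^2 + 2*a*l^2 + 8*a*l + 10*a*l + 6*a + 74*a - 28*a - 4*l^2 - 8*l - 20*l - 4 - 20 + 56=-4*a^3 - 26*a^2 + 52*a + l^2*(2*a - 4) + l*(-2*a^2 + 18*a - 28) + 32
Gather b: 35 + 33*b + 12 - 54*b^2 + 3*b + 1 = -54*b^2 + 36*b + 48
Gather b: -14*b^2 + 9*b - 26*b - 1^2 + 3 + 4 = -14*b^2 - 17*b + 6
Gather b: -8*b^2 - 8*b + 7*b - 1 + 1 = -8*b^2 - b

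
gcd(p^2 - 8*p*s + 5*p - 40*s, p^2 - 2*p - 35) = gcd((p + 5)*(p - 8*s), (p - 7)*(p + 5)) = p + 5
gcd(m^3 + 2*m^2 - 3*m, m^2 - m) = m^2 - m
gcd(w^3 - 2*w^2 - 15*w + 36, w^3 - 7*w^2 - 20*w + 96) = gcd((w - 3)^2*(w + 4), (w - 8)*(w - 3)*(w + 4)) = w^2 + w - 12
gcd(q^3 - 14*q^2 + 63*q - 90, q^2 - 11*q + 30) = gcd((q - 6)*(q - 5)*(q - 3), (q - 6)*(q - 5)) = q^2 - 11*q + 30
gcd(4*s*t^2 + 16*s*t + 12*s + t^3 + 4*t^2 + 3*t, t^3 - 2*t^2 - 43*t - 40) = t + 1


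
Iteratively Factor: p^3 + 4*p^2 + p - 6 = (p + 3)*(p^2 + p - 2) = (p - 1)*(p + 3)*(p + 2)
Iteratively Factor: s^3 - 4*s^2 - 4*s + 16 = (s + 2)*(s^2 - 6*s + 8) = (s - 2)*(s + 2)*(s - 4)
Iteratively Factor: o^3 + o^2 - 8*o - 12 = (o + 2)*(o^2 - o - 6) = (o - 3)*(o + 2)*(o + 2)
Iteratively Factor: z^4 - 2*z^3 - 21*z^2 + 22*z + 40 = (z - 5)*(z^3 + 3*z^2 - 6*z - 8) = (z - 5)*(z + 1)*(z^2 + 2*z - 8) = (z - 5)*(z + 1)*(z + 4)*(z - 2)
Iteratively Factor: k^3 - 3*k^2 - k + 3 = (k - 3)*(k^2 - 1) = (k - 3)*(k - 1)*(k + 1)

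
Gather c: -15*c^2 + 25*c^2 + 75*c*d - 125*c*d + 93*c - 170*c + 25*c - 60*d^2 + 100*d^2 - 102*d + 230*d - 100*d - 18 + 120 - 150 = 10*c^2 + c*(-50*d - 52) + 40*d^2 + 28*d - 48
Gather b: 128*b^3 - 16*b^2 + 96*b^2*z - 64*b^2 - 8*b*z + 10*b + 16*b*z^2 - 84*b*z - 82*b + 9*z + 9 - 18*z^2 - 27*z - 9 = 128*b^3 + b^2*(96*z - 80) + b*(16*z^2 - 92*z - 72) - 18*z^2 - 18*z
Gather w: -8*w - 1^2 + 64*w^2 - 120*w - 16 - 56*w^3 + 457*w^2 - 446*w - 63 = -56*w^3 + 521*w^2 - 574*w - 80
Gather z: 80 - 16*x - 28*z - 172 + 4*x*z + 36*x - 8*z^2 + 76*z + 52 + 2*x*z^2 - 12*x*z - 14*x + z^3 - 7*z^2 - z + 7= 6*x + z^3 + z^2*(2*x - 15) + z*(47 - 8*x) - 33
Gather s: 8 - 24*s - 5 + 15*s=3 - 9*s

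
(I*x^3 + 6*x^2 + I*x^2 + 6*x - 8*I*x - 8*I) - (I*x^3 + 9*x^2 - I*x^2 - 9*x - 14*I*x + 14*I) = -3*x^2 + 2*I*x^2 + 15*x + 6*I*x - 22*I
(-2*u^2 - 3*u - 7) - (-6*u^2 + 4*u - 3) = 4*u^2 - 7*u - 4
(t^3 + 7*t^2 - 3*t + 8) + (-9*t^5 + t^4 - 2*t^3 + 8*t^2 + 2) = -9*t^5 + t^4 - t^3 + 15*t^2 - 3*t + 10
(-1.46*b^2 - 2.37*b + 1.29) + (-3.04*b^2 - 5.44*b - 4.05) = -4.5*b^2 - 7.81*b - 2.76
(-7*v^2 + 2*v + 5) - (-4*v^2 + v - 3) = -3*v^2 + v + 8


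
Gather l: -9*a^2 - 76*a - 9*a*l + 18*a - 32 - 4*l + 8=-9*a^2 - 58*a + l*(-9*a - 4) - 24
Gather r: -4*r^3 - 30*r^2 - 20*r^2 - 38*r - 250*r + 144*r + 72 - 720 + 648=-4*r^3 - 50*r^2 - 144*r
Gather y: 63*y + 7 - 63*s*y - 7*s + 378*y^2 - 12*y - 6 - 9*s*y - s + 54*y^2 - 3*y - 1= -8*s + 432*y^2 + y*(48 - 72*s)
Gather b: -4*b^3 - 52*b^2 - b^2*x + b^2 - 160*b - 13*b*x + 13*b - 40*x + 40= -4*b^3 + b^2*(-x - 51) + b*(-13*x - 147) - 40*x + 40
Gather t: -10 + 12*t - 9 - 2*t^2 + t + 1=-2*t^2 + 13*t - 18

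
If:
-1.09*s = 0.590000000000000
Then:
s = -0.54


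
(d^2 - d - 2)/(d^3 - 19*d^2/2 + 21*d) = 2*(d^2 - d - 2)/(d*(2*d^2 - 19*d + 42))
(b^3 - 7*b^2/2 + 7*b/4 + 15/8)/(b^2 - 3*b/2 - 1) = (b^2 - 4*b + 15/4)/(b - 2)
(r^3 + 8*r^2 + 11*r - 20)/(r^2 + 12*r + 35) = (r^2 + 3*r - 4)/(r + 7)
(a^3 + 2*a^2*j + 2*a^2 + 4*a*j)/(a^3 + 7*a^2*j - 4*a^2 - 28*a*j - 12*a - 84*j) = a*(a + 2*j)/(a^2 + 7*a*j - 6*a - 42*j)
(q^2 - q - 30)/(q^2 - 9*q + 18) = (q + 5)/(q - 3)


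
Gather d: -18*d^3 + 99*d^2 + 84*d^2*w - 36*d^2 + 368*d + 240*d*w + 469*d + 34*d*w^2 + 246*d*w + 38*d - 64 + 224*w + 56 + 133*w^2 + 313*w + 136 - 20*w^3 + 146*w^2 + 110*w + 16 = -18*d^3 + d^2*(84*w + 63) + d*(34*w^2 + 486*w + 875) - 20*w^3 + 279*w^2 + 647*w + 144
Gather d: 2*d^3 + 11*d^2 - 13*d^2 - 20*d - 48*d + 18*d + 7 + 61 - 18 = 2*d^3 - 2*d^2 - 50*d + 50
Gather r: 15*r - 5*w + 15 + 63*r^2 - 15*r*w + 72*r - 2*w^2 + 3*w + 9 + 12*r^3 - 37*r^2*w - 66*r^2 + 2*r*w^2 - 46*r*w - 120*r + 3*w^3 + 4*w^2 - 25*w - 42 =12*r^3 + r^2*(-37*w - 3) + r*(2*w^2 - 61*w - 33) + 3*w^3 + 2*w^2 - 27*w - 18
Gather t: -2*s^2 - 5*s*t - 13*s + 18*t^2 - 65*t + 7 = -2*s^2 - 13*s + 18*t^2 + t*(-5*s - 65) + 7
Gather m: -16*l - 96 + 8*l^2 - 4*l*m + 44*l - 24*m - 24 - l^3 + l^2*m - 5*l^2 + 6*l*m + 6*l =-l^3 + 3*l^2 + 34*l + m*(l^2 + 2*l - 24) - 120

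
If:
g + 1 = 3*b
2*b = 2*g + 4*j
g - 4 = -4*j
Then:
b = -3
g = -10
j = 7/2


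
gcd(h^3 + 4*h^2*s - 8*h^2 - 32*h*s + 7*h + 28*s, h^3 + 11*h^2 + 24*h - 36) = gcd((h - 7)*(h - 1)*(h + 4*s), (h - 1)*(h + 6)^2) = h - 1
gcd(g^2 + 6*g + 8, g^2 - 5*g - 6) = 1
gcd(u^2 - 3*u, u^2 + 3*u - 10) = 1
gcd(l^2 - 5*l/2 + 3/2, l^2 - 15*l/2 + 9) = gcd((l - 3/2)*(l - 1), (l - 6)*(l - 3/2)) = l - 3/2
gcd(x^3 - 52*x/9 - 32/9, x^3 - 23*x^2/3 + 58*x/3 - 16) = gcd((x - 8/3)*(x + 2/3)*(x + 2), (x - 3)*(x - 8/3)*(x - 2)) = x - 8/3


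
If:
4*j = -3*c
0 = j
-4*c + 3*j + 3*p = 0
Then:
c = 0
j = 0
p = 0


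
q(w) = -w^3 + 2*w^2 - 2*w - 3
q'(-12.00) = -482.00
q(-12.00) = 2037.00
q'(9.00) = -209.00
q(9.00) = -588.00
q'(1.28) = -1.80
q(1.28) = -4.38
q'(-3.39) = -50.04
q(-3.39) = 65.72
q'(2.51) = -10.86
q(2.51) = -11.23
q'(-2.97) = -40.34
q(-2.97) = 46.78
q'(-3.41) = -50.52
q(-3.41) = 66.73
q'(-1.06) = -9.61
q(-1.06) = 2.56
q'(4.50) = -44.75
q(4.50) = -62.62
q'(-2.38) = -28.51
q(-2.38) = 26.57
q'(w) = -3*w^2 + 4*w - 2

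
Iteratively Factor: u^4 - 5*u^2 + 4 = (u + 1)*(u^3 - u^2 - 4*u + 4) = (u + 1)*(u + 2)*(u^2 - 3*u + 2) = (u - 1)*(u + 1)*(u + 2)*(u - 2)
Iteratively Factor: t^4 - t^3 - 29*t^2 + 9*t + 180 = (t + 3)*(t^3 - 4*t^2 - 17*t + 60) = (t + 3)*(t + 4)*(t^2 - 8*t + 15) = (t - 5)*(t + 3)*(t + 4)*(t - 3)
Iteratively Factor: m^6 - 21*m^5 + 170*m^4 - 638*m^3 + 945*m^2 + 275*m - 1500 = (m - 3)*(m^5 - 18*m^4 + 116*m^3 - 290*m^2 + 75*m + 500) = (m - 3)*(m + 1)*(m^4 - 19*m^3 + 135*m^2 - 425*m + 500) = (m - 5)*(m - 3)*(m + 1)*(m^3 - 14*m^2 + 65*m - 100) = (m - 5)^2*(m - 3)*(m + 1)*(m^2 - 9*m + 20) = (m - 5)^3*(m - 3)*(m + 1)*(m - 4)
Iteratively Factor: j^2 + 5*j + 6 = (j + 2)*(j + 3)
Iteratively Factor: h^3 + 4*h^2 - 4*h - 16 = (h - 2)*(h^2 + 6*h + 8) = (h - 2)*(h + 4)*(h + 2)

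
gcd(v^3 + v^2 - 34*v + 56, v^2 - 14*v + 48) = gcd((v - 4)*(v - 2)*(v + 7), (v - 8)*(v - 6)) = 1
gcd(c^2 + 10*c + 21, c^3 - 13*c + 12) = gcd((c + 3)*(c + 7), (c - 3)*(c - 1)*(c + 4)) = 1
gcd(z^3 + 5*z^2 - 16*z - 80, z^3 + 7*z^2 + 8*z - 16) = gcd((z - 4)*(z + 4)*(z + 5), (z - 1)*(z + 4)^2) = z + 4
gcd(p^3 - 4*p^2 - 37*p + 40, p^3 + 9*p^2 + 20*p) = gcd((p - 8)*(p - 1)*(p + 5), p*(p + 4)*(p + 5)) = p + 5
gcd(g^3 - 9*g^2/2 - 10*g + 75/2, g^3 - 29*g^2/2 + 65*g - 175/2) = g^2 - 15*g/2 + 25/2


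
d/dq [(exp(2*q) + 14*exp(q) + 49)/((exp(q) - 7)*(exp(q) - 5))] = (-26*exp(2*q) - 28*exp(q) + 1078)*exp(q)/(exp(4*q) - 24*exp(3*q) + 214*exp(2*q) - 840*exp(q) + 1225)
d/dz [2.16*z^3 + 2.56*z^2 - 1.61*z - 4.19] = 6.48*z^2 + 5.12*z - 1.61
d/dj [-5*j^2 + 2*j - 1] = 2 - 10*j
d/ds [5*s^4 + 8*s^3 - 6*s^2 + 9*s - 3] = 20*s^3 + 24*s^2 - 12*s + 9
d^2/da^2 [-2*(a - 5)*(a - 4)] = -4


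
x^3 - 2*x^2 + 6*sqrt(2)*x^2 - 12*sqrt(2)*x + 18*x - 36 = (x - 2)*(x + 3*sqrt(2))^2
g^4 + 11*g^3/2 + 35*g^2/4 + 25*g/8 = g*(g + 1/2)*(g + 5/2)^2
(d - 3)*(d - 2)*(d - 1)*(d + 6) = d^4 - 25*d^2 + 60*d - 36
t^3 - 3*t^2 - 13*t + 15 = (t - 5)*(t - 1)*(t + 3)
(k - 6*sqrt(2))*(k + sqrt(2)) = k^2 - 5*sqrt(2)*k - 12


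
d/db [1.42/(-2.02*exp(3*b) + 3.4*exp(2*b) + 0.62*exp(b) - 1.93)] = (8.6052*exp(2*b) - 9.656*exp(b) - 0.8804)*exp(b)/(2.02*exp(3*b) - 3.4*exp(2*b) - 0.62*exp(b) + 1.93)^2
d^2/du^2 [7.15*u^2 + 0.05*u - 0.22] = 14.3000000000000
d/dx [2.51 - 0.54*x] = -0.540000000000000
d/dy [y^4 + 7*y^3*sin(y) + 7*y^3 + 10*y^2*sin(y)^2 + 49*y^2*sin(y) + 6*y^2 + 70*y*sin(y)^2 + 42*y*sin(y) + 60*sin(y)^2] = 7*y^3*cos(y) + 4*y^3 + 21*y^2*sin(y) + 10*y^2*sin(2*y) + 49*y^2*cos(y) + 21*y^2 + 20*y*sin(y)^2 + 98*y*sin(y) + 70*y*sin(2*y) + 42*y*cos(y) + 12*y + 70*sin(y)^2 + 42*sin(y) + 60*sin(2*y)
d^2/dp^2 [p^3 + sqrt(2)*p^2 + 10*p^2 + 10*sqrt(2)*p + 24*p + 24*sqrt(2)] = 6*p + 2*sqrt(2) + 20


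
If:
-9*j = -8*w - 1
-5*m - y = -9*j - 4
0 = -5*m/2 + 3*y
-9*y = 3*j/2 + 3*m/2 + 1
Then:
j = -502/1077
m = -12/359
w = -1865/2872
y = -10/359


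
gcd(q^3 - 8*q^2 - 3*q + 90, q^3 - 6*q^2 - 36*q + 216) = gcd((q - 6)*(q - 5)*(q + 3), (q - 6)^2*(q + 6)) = q - 6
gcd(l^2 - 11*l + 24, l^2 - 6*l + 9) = l - 3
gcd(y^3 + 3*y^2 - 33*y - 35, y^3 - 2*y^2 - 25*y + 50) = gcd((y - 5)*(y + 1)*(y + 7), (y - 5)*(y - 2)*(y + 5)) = y - 5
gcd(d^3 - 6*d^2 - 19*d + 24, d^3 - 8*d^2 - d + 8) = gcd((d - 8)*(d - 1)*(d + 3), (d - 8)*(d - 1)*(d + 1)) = d^2 - 9*d + 8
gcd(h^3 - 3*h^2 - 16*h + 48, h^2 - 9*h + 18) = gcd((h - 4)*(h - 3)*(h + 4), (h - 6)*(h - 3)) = h - 3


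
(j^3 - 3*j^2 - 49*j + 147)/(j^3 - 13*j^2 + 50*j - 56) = (j^2 + 4*j - 21)/(j^2 - 6*j + 8)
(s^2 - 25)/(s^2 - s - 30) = (s - 5)/(s - 6)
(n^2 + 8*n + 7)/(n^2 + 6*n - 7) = (n + 1)/(n - 1)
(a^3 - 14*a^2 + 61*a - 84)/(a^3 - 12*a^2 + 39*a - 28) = (a - 3)/(a - 1)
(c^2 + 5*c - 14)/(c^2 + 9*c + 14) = (c - 2)/(c + 2)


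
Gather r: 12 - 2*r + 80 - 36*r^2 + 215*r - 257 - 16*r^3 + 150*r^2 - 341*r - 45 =-16*r^3 + 114*r^2 - 128*r - 210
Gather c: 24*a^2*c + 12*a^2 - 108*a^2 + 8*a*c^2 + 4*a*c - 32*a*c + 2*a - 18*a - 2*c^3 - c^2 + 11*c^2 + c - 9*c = -96*a^2 - 16*a - 2*c^3 + c^2*(8*a + 10) + c*(24*a^2 - 28*a - 8)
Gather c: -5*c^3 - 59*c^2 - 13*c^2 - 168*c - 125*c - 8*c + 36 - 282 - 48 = -5*c^3 - 72*c^2 - 301*c - 294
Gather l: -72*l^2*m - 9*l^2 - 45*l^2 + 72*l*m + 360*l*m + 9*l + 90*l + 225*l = l^2*(-72*m - 54) + l*(432*m + 324)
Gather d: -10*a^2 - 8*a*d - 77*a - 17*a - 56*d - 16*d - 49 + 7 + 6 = -10*a^2 - 94*a + d*(-8*a - 72) - 36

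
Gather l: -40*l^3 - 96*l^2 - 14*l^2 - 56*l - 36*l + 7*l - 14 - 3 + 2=-40*l^3 - 110*l^2 - 85*l - 15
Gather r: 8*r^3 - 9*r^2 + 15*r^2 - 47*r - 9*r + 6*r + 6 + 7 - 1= 8*r^3 + 6*r^2 - 50*r + 12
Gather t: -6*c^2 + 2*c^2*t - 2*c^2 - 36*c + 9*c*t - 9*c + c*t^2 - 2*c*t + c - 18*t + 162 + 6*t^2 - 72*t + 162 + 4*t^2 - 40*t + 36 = -8*c^2 - 44*c + t^2*(c + 10) + t*(2*c^2 + 7*c - 130) + 360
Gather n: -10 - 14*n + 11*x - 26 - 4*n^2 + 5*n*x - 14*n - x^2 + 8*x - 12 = -4*n^2 + n*(5*x - 28) - x^2 + 19*x - 48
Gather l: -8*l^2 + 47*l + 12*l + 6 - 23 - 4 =-8*l^2 + 59*l - 21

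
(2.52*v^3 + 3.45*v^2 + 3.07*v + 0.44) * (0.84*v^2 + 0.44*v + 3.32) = 2.1168*v^5 + 4.0068*v^4 + 12.4632*v^3 + 13.1744*v^2 + 10.386*v + 1.4608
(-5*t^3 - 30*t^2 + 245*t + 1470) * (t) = -5*t^4 - 30*t^3 + 245*t^2 + 1470*t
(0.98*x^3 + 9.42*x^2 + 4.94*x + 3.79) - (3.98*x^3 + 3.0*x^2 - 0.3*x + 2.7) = -3.0*x^3 + 6.42*x^2 + 5.24*x + 1.09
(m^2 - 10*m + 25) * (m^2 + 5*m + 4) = m^4 - 5*m^3 - 21*m^2 + 85*m + 100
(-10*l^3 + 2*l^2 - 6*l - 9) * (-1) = 10*l^3 - 2*l^2 + 6*l + 9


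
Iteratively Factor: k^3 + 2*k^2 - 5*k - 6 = (k - 2)*(k^2 + 4*k + 3) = (k - 2)*(k + 1)*(k + 3)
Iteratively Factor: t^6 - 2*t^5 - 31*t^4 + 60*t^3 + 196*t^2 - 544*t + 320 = (t + 4)*(t^5 - 6*t^4 - 7*t^3 + 88*t^2 - 156*t + 80) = (t - 1)*(t + 4)*(t^4 - 5*t^3 - 12*t^2 + 76*t - 80) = (t - 5)*(t - 1)*(t + 4)*(t^3 - 12*t + 16) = (t - 5)*(t - 2)*(t - 1)*(t + 4)*(t^2 + 2*t - 8) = (t - 5)*(t - 2)*(t - 1)*(t + 4)^2*(t - 2)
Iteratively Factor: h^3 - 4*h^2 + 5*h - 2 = (h - 2)*(h^2 - 2*h + 1) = (h - 2)*(h - 1)*(h - 1)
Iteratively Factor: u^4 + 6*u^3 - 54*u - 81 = (u + 3)*(u^3 + 3*u^2 - 9*u - 27) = (u - 3)*(u + 3)*(u^2 + 6*u + 9) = (u - 3)*(u + 3)^2*(u + 3)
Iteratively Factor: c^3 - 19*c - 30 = (c + 3)*(c^2 - 3*c - 10) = (c + 2)*(c + 3)*(c - 5)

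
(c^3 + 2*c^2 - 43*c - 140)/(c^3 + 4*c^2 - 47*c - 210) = (c + 4)/(c + 6)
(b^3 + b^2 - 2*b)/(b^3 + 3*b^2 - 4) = b/(b + 2)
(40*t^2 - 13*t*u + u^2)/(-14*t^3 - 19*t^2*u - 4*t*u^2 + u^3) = (-40*t^2 + 13*t*u - u^2)/(14*t^3 + 19*t^2*u + 4*t*u^2 - u^3)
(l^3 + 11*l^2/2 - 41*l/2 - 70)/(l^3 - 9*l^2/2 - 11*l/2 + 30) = (l + 7)/(l - 3)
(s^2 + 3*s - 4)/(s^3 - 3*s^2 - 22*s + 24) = 1/(s - 6)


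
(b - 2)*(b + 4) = b^2 + 2*b - 8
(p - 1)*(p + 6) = p^2 + 5*p - 6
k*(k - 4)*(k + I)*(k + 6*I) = k^4 - 4*k^3 + 7*I*k^3 - 6*k^2 - 28*I*k^2 + 24*k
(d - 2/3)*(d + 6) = d^2 + 16*d/3 - 4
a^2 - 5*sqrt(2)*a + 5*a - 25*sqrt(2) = (a + 5)*(a - 5*sqrt(2))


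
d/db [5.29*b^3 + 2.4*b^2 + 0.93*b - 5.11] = 15.87*b^2 + 4.8*b + 0.93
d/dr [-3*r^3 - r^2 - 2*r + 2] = -9*r^2 - 2*r - 2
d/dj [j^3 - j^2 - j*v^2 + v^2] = 3*j^2 - 2*j - v^2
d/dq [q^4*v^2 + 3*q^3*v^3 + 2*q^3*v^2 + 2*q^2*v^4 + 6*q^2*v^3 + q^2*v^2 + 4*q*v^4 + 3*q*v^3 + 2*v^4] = v^2*(4*q^3 + 9*q^2*v + 6*q^2 + 4*q*v^2 + 12*q*v + 2*q + 4*v^2 + 3*v)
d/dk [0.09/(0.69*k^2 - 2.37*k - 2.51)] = (0.2133 - 0.1242*k)/(-0.69*k^2 + 2.37*k + 2.51)^2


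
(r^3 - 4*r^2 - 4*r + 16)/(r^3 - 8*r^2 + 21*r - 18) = (r^2 - 2*r - 8)/(r^2 - 6*r + 9)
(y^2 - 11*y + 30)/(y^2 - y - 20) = (y - 6)/(y + 4)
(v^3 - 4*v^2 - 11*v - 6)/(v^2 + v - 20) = (v^3 - 4*v^2 - 11*v - 6)/(v^2 + v - 20)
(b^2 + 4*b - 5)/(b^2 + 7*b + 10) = (b - 1)/(b + 2)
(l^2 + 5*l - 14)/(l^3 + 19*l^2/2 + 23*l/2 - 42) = 2*(l - 2)/(2*l^2 + 5*l - 12)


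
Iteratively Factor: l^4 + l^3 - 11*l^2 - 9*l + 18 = (l - 1)*(l^3 + 2*l^2 - 9*l - 18) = (l - 1)*(l + 3)*(l^2 - l - 6) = (l - 3)*(l - 1)*(l + 3)*(l + 2)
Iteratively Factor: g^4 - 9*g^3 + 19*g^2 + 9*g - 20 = (g - 5)*(g^3 - 4*g^2 - g + 4) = (g - 5)*(g + 1)*(g^2 - 5*g + 4) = (g - 5)*(g - 4)*(g + 1)*(g - 1)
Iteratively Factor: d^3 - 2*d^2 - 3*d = (d - 3)*(d^2 + d) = (d - 3)*(d + 1)*(d)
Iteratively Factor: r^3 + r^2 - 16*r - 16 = (r + 4)*(r^2 - 3*r - 4) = (r + 1)*(r + 4)*(r - 4)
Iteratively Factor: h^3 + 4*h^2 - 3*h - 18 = (h - 2)*(h^2 + 6*h + 9) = (h - 2)*(h + 3)*(h + 3)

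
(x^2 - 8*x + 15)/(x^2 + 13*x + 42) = (x^2 - 8*x + 15)/(x^2 + 13*x + 42)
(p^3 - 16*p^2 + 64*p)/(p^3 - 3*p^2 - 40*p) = (p - 8)/(p + 5)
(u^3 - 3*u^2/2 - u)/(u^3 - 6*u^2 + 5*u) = (u^2 - 3*u/2 - 1)/(u^2 - 6*u + 5)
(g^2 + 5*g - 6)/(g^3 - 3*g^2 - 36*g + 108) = (g - 1)/(g^2 - 9*g + 18)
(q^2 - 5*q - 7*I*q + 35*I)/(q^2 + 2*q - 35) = (q - 7*I)/(q + 7)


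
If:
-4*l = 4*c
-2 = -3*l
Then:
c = -2/3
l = 2/3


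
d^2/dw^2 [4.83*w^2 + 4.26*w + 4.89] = 9.66000000000000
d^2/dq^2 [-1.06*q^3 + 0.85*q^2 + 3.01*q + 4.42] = 1.7 - 6.36*q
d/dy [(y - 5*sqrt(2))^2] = 2*y - 10*sqrt(2)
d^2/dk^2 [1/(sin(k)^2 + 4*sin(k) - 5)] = -(4*sin(k)^3 + 16*sin(k)^2 + 46*sin(k) + 42)/((sin(k) - 1)^2*(sin(k) + 5)^3)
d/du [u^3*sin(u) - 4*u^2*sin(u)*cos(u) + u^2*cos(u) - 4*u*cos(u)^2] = u^3*cos(u) + 2*u^2*sin(u) - 8*u^2*cos(u)^2 + 4*u^2 + 2*u*cos(u) - 4*cos(u)^2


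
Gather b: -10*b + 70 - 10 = 60 - 10*b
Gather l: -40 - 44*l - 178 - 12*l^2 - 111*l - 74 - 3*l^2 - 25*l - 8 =-15*l^2 - 180*l - 300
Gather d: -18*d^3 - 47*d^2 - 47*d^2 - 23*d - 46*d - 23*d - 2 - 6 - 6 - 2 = -18*d^3 - 94*d^2 - 92*d - 16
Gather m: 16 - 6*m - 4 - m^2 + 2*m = -m^2 - 4*m + 12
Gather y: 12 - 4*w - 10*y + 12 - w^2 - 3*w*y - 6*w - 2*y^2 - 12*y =-w^2 - 10*w - 2*y^2 + y*(-3*w - 22) + 24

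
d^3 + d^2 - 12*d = d*(d - 3)*(d + 4)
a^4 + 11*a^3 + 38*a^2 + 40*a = a*(a + 2)*(a + 4)*(a + 5)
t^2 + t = t*(t + 1)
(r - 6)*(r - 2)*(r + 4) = r^3 - 4*r^2 - 20*r + 48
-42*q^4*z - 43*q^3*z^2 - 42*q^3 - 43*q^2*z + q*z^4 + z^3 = (-7*q + z)*(q + z)*(6*q + z)*(q*z + 1)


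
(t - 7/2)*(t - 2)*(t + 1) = t^3 - 9*t^2/2 + 3*t/2 + 7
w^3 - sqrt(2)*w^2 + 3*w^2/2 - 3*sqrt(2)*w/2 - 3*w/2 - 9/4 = (w + 3/2)*(w - 3*sqrt(2)/2)*(w + sqrt(2)/2)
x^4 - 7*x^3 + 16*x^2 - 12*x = x*(x - 3)*(x - 2)^2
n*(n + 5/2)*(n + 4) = n^3 + 13*n^2/2 + 10*n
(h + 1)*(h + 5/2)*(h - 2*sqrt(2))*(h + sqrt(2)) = h^4 - sqrt(2)*h^3 + 7*h^3/2 - 7*sqrt(2)*h^2/2 - 3*h^2/2 - 14*h - 5*sqrt(2)*h/2 - 10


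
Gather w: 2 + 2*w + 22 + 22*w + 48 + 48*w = 72*w + 72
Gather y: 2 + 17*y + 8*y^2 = 8*y^2 + 17*y + 2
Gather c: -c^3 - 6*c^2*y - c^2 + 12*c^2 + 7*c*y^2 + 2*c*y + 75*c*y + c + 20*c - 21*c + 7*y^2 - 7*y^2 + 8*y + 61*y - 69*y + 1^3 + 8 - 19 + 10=-c^3 + c^2*(11 - 6*y) + c*(7*y^2 + 77*y)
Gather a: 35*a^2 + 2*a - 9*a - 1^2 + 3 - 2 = 35*a^2 - 7*a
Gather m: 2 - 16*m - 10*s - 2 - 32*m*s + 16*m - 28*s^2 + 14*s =-32*m*s - 28*s^2 + 4*s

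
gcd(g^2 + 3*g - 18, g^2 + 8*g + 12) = g + 6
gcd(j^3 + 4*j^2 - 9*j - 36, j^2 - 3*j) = j - 3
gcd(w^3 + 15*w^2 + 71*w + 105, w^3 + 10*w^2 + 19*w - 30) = w + 5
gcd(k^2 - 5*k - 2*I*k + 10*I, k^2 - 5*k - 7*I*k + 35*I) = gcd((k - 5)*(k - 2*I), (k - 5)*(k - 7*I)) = k - 5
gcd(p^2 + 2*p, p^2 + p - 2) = p + 2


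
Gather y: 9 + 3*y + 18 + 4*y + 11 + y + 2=8*y + 40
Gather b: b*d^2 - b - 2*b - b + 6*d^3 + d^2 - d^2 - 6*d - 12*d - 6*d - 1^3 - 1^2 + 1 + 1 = b*(d^2 - 4) + 6*d^3 - 24*d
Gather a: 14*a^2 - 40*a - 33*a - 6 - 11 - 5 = 14*a^2 - 73*a - 22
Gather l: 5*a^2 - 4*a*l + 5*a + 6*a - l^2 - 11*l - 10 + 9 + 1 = 5*a^2 + 11*a - l^2 + l*(-4*a - 11)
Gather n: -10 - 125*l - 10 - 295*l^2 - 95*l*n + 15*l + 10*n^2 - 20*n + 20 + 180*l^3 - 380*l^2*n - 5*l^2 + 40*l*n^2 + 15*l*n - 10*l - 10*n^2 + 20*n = 180*l^3 - 300*l^2 + 40*l*n^2 - 120*l + n*(-380*l^2 - 80*l)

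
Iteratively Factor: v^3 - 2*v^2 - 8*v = (v - 4)*(v^2 + 2*v) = (v - 4)*(v + 2)*(v)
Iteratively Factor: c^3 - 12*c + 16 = (c + 4)*(c^2 - 4*c + 4) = (c - 2)*(c + 4)*(c - 2)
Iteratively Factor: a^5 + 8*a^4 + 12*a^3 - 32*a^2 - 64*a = (a + 4)*(a^4 + 4*a^3 - 4*a^2 - 16*a) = a*(a + 4)*(a^3 + 4*a^2 - 4*a - 16) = a*(a + 2)*(a + 4)*(a^2 + 2*a - 8) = a*(a + 2)*(a + 4)^2*(a - 2)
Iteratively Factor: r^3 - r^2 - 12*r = (r + 3)*(r^2 - 4*r) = r*(r + 3)*(r - 4)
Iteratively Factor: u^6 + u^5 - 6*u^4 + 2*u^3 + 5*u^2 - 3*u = (u - 1)*(u^5 + 2*u^4 - 4*u^3 - 2*u^2 + 3*u) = u*(u - 1)*(u^4 + 2*u^3 - 4*u^2 - 2*u + 3) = u*(u - 1)^2*(u^3 + 3*u^2 - u - 3) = u*(u - 1)^2*(u + 1)*(u^2 + 2*u - 3) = u*(u - 1)^2*(u + 1)*(u + 3)*(u - 1)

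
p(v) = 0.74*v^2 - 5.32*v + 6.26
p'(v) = 1.48*v - 5.32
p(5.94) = 0.77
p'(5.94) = 3.47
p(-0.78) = 10.86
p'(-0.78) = -6.47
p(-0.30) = 7.92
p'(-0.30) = -5.76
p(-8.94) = 112.96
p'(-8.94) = -18.55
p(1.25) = 0.77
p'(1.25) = -3.47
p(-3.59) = 34.90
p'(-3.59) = -10.63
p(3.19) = -3.18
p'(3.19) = -0.60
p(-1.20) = 13.71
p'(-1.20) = -7.10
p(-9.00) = 114.08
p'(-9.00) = -18.64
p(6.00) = 0.98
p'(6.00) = 3.56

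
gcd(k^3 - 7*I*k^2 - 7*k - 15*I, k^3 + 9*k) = k - 3*I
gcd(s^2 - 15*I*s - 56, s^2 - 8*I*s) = s - 8*I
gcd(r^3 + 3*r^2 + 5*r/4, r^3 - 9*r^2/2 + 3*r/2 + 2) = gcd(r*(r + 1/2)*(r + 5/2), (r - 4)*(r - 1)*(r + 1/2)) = r + 1/2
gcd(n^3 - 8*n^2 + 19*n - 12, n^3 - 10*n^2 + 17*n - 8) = n - 1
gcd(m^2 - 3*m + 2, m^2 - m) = m - 1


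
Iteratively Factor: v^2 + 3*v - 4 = (v + 4)*(v - 1)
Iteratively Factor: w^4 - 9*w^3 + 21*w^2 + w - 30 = (w - 2)*(w^3 - 7*w^2 + 7*w + 15) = (w - 5)*(w - 2)*(w^2 - 2*w - 3) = (w - 5)*(w - 2)*(w + 1)*(w - 3)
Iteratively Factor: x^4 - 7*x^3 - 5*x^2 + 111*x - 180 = (x - 3)*(x^3 - 4*x^2 - 17*x + 60) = (x - 3)*(x + 4)*(x^2 - 8*x + 15) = (x - 3)^2*(x + 4)*(x - 5)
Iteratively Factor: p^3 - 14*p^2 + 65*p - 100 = (p - 5)*(p^2 - 9*p + 20) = (p - 5)^2*(p - 4)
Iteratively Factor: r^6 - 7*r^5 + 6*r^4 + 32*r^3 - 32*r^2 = (r)*(r^5 - 7*r^4 + 6*r^3 + 32*r^2 - 32*r) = r^2*(r^4 - 7*r^3 + 6*r^2 + 32*r - 32) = r^2*(r - 4)*(r^3 - 3*r^2 - 6*r + 8) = r^2*(r - 4)*(r - 1)*(r^2 - 2*r - 8) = r^2*(r - 4)^2*(r - 1)*(r + 2)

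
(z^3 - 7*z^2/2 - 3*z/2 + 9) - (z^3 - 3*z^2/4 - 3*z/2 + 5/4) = 31/4 - 11*z^2/4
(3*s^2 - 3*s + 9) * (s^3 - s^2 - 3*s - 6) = 3*s^5 - 6*s^4 + 3*s^3 - 18*s^2 - 9*s - 54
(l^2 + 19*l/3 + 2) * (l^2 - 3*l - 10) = l^4 + 10*l^3/3 - 27*l^2 - 208*l/3 - 20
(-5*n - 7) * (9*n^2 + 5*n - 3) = -45*n^3 - 88*n^2 - 20*n + 21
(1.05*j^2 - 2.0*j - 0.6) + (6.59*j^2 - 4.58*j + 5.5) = 7.64*j^2 - 6.58*j + 4.9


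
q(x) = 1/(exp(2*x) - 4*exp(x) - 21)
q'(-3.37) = 0.00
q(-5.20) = -0.05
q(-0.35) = -0.04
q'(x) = (-2*exp(2*x) + 4*exp(x))/(exp(2*x) - 4*exp(x) - 21)^2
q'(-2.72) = 0.00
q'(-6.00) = 0.00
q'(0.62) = 0.00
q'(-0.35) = 0.00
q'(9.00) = 0.00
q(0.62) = -0.04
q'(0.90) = -0.00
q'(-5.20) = 0.00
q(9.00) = 0.00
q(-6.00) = -0.05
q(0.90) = -0.04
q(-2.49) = -0.05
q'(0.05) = 0.00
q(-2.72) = -0.05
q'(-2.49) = 0.00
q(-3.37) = -0.05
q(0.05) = -0.04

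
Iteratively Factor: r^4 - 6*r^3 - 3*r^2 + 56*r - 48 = (r - 4)*(r^3 - 2*r^2 - 11*r + 12) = (r - 4)*(r - 1)*(r^2 - r - 12) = (r - 4)^2*(r - 1)*(r + 3)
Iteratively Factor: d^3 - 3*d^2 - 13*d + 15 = (d + 3)*(d^2 - 6*d + 5) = (d - 1)*(d + 3)*(d - 5)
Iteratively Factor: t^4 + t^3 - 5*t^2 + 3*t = (t)*(t^3 + t^2 - 5*t + 3) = t*(t - 1)*(t^2 + 2*t - 3) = t*(t - 1)^2*(t + 3)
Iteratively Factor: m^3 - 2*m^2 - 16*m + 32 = (m - 4)*(m^2 + 2*m - 8) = (m - 4)*(m + 4)*(m - 2)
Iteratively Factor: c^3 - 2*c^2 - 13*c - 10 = (c + 2)*(c^2 - 4*c - 5) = (c + 1)*(c + 2)*(c - 5)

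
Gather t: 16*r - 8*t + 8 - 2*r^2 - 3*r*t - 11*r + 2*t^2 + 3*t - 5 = -2*r^2 + 5*r + 2*t^2 + t*(-3*r - 5) + 3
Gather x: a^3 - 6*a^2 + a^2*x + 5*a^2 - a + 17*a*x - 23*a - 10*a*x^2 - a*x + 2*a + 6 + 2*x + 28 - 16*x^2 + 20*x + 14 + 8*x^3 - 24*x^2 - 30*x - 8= a^3 - a^2 - 22*a + 8*x^3 + x^2*(-10*a - 40) + x*(a^2 + 16*a - 8) + 40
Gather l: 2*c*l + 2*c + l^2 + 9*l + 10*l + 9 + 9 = 2*c + l^2 + l*(2*c + 19) + 18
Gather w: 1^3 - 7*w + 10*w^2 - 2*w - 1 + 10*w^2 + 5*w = 20*w^2 - 4*w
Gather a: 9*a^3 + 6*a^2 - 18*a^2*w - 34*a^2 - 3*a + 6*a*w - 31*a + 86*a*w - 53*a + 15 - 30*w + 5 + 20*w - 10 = 9*a^3 + a^2*(-18*w - 28) + a*(92*w - 87) - 10*w + 10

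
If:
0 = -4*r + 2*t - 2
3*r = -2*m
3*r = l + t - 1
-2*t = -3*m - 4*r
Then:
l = -4/9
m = 2/3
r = -4/9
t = 1/9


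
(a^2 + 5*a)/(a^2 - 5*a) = (a + 5)/(a - 5)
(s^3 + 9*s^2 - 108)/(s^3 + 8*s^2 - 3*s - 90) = (s + 6)/(s + 5)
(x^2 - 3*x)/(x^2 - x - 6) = x/(x + 2)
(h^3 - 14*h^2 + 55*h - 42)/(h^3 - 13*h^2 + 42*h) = (h - 1)/h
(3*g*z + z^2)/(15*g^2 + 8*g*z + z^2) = z/(5*g + z)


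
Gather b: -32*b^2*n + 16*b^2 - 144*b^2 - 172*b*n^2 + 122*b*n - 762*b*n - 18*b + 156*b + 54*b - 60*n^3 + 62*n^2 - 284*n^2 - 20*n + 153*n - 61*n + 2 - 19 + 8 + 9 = b^2*(-32*n - 128) + b*(-172*n^2 - 640*n + 192) - 60*n^3 - 222*n^2 + 72*n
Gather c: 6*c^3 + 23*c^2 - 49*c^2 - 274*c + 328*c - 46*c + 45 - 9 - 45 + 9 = 6*c^3 - 26*c^2 + 8*c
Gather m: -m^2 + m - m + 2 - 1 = 1 - m^2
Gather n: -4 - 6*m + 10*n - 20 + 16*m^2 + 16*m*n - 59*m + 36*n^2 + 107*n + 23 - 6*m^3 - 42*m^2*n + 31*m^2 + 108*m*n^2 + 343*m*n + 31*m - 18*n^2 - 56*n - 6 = -6*m^3 + 47*m^2 - 34*m + n^2*(108*m + 18) + n*(-42*m^2 + 359*m + 61) - 7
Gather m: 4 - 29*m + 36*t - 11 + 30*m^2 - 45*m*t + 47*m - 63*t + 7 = 30*m^2 + m*(18 - 45*t) - 27*t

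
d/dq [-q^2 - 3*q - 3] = -2*q - 3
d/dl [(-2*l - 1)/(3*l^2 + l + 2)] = (-6*l^2 - 2*l + (2*l + 1)*(6*l + 1) - 4)/(3*l^2 + l + 2)^2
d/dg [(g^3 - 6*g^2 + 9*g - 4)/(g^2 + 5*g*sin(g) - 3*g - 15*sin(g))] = ((3*g^2 - 12*g + 9)*(g^2 + 5*g*sin(g) - 3*g - 15*sin(g)) + (-g^3 + 6*g^2 - 9*g + 4)*(5*g*cos(g) + 2*g + 5*sin(g) - 15*cos(g) - 3))/((g - 3)^2*(g + 5*sin(g))^2)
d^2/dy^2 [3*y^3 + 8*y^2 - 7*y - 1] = 18*y + 16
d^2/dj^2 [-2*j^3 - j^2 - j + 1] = -12*j - 2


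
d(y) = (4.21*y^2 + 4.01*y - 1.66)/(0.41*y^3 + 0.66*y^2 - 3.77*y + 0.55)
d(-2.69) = 2.41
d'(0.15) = -6337541.01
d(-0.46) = -1.10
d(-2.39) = 1.66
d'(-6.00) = -1.25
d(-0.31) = -1.41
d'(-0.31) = -2.45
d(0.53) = -1.37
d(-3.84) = 29.17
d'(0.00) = -13.40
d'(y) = (8.42*y + 4.01)/(0.41*y^3 + 0.66*y^2 - 3.77*y + 0.55) + (-1.23*y^2 - 1.32*y + 3.77)*(4.21*y^2 + 4.01*y - 1.66)/(0.41*y^3 + 0.66*y^2 - 3.77*y + 0.55)^2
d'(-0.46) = -1.84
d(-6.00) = -3.02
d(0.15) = -1313.49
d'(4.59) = -1.04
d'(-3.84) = -194.08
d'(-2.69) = -3.00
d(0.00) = -3.02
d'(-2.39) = -2.11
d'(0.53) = -3.94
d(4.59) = 2.87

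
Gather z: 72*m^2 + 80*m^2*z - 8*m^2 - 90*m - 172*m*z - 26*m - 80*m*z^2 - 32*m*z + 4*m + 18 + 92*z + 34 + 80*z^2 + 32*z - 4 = 64*m^2 - 112*m + z^2*(80 - 80*m) + z*(80*m^2 - 204*m + 124) + 48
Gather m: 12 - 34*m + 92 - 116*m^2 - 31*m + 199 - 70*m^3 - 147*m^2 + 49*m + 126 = -70*m^3 - 263*m^2 - 16*m + 429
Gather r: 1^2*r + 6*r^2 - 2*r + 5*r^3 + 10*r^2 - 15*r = 5*r^3 + 16*r^2 - 16*r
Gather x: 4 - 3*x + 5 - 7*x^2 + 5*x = -7*x^2 + 2*x + 9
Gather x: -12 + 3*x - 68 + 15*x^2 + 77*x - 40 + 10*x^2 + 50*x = 25*x^2 + 130*x - 120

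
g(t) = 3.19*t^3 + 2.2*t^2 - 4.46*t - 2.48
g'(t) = 9.57*t^2 + 4.4*t - 4.46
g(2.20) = 32.32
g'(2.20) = 51.54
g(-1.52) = -1.82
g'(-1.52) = 10.96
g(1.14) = 0.02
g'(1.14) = 12.99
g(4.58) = 329.71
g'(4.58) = 216.44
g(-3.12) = -64.03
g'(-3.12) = 74.97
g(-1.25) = 0.30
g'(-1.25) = 4.99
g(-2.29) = -19.04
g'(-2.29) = 35.65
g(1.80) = 15.22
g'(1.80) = 34.47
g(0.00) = -2.48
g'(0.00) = -4.46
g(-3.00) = -55.43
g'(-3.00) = 68.47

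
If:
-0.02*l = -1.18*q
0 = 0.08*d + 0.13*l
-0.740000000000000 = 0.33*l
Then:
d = 3.64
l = -2.24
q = -0.04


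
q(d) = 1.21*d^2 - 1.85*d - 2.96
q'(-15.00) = -38.15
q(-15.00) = 297.04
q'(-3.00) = -9.11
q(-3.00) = 13.48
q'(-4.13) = -11.84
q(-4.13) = 25.32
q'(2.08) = 3.18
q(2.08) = -1.57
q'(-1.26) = -4.90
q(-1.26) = 1.29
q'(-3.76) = -10.95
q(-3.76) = 21.10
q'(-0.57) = -3.23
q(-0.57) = -1.51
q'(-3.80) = -11.05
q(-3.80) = 21.54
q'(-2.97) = -9.04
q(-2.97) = 13.21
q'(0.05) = -1.73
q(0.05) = -3.05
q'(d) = 2.42*d - 1.85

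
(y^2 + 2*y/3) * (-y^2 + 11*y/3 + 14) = -y^4 + 3*y^3 + 148*y^2/9 + 28*y/3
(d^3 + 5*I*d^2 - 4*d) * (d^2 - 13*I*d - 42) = d^5 - 8*I*d^4 + 19*d^3 - 158*I*d^2 + 168*d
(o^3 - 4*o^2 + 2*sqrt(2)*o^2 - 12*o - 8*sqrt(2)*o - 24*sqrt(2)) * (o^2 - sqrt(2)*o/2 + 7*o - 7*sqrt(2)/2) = o^5 + 3*sqrt(2)*o^4/2 + 3*o^4 - 42*o^3 + 9*sqrt(2)*o^3/2 - 90*o^2 - 60*sqrt(2)*o^2 - 126*sqrt(2)*o + 80*o + 168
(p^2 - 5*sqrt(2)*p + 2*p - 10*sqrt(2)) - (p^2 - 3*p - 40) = -5*sqrt(2)*p + 5*p - 10*sqrt(2) + 40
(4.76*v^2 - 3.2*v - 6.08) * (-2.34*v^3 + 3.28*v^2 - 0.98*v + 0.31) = -11.1384*v^5 + 23.1008*v^4 - 0.9336*v^3 - 15.3308*v^2 + 4.9664*v - 1.8848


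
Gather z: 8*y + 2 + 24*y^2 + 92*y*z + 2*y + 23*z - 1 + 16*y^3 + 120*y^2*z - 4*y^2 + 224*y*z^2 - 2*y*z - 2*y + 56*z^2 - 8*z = 16*y^3 + 20*y^2 + 8*y + z^2*(224*y + 56) + z*(120*y^2 + 90*y + 15) + 1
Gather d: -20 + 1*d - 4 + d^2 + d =d^2 + 2*d - 24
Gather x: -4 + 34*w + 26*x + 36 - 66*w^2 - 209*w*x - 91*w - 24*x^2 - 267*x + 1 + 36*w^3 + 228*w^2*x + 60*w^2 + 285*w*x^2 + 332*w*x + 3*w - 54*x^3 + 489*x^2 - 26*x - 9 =36*w^3 - 6*w^2 - 54*w - 54*x^3 + x^2*(285*w + 465) + x*(228*w^2 + 123*w - 267) + 24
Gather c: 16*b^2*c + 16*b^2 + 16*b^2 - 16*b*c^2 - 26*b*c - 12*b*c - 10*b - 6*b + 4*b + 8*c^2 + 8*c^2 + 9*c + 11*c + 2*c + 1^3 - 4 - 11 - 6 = 32*b^2 - 12*b + c^2*(16 - 16*b) + c*(16*b^2 - 38*b + 22) - 20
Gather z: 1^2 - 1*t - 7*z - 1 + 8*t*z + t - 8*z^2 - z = -8*z^2 + z*(8*t - 8)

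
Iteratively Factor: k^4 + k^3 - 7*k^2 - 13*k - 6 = (k - 3)*(k^3 + 4*k^2 + 5*k + 2) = (k - 3)*(k + 1)*(k^2 + 3*k + 2) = (k - 3)*(k + 1)*(k + 2)*(k + 1)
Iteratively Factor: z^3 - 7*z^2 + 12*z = (z - 4)*(z^2 - 3*z) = z*(z - 4)*(z - 3)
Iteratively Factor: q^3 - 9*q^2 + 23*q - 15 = (q - 1)*(q^2 - 8*q + 15) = (q - 3)*(q - 1)*(q - 5)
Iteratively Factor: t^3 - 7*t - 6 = (t - 3)*(t^2 + 3*t + 2) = (t - 3)*(t + 1)*(t + 2)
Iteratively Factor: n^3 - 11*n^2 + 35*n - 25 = (n - 5)*(n^2 - 6*n + 5) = (n - 5)^2*(n - 1)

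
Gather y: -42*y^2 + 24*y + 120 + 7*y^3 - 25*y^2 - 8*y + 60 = 7*y^3 - 67*y^2 + 16*y + 180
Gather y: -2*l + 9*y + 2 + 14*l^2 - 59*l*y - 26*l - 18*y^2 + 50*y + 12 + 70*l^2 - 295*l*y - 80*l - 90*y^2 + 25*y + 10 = 84*l^2 - 108*l - 108*y^2 + y*(84 - 354*l) + 24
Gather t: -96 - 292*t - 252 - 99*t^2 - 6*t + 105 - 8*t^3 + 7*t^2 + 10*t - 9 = -8*t^3 - 92*t^2 - 288*t - 252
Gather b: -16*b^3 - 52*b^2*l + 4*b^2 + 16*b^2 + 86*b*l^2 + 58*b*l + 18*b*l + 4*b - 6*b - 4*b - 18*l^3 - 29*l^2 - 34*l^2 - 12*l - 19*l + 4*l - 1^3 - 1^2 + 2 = -16*b^3 + b^2*(20 - 52*l) + b*(86*l^2 + 76*l - 6) - 18*l^3 - 63*l^2 - 27*l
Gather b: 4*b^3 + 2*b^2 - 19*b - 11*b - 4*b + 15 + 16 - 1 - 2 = 4*b^3 + 2*b^2 - 34*b + 28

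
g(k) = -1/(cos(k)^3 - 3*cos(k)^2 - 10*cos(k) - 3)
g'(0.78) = 0.07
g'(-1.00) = -0.13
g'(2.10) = 4.01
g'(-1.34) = -0.37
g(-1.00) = 0.11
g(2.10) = -0.87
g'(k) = -(3*sin(k)*cos(k)^2 - 6*sin(k)*cos(k) - 10*sin(k))/(cos(k)^3 - 3*cos(k)^2 - 10*cos(k) - 3)^2 = (-3*cos(k)^2 + 6*cos(k) + 10)*sin(k)/(-cos(k)^3 + 3*cos(k)^2 + 10*cos(k) + 3)^2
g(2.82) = -0.34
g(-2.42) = -0.42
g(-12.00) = 0.08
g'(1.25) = 0.27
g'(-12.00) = 0.04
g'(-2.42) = -0.44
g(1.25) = 0.16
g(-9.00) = -0.35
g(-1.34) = 0.18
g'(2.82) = 0.06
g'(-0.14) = -0.01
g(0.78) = 0.09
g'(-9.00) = -0.10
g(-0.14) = 0.07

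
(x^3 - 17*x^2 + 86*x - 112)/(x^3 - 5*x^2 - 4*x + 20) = (x^2 - 15*x + 56)/(x^2 - 3*x - 10)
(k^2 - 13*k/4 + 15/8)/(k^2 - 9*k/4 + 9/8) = (2*k - 5)/(2*k - 3)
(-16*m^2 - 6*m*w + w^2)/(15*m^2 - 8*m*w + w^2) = (-16*m^2 - 6*m*w + w^2)/(15*m^2 - 8*m*w + w^2)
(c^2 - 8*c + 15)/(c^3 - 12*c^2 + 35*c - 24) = (c - 5)/(c^2 - 9*c + 8)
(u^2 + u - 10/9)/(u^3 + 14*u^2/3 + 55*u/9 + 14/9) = (9*u^2 + 9*u - 10)/(9*u^3 + 42*u^2 + 55*u + 14)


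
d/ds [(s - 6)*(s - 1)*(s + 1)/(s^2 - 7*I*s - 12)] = (s^4 - 14*I*s^3 + s^2*(-35 + 42*I) + 132*s + 12 + 42*I)/(s^4 - 14*I*s^3 - 73*s^2 + 168*I*s + 144)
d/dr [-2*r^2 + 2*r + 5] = 2 - 4*r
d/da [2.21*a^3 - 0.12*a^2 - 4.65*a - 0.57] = 6.63*a^2 - 0.24*a - 4.65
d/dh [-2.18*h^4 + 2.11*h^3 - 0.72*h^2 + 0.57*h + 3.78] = -8.72*h^3 + 6.33*h^2 - 1.44*h + 0.57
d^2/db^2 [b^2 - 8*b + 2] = 2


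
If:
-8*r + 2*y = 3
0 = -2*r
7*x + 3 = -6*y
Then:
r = 0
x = -12/7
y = 3/2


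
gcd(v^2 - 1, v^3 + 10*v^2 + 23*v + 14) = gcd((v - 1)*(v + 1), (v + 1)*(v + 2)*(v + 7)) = v + 1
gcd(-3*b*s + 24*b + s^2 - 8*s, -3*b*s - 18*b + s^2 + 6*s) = -3*b + s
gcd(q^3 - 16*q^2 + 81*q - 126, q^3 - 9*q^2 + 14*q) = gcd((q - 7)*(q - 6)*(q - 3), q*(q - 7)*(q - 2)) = q - 7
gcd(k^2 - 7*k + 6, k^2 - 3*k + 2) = k - 1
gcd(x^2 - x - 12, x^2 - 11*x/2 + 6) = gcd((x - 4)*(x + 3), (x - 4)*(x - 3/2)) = x - 4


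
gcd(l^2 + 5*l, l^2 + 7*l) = l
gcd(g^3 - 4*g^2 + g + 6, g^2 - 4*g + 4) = g - 2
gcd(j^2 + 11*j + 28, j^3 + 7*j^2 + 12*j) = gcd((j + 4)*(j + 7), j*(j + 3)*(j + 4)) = j + 4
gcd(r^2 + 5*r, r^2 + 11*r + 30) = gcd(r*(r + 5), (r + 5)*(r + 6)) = r + 5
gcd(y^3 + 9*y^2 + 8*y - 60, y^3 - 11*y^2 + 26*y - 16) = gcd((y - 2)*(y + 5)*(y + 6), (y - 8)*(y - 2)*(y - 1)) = y - 2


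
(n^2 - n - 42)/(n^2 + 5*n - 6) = (n - 7)/(n - 1)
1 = 1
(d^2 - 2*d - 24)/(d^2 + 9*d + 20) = (d - 6)/(d + 5)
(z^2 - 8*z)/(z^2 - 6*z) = (z - 8)/(z - 6)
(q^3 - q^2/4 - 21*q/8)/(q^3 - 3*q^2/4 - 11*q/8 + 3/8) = q*(8*q^2 - 2*q - 21)/(8*q^3 - 6*q^2 - 11*q + 3)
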